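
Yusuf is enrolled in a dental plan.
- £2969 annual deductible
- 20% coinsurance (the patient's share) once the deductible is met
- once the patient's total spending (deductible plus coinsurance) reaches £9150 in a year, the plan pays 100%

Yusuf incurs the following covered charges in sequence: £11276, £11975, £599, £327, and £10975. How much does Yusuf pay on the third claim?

Claim 1 (£11276): £2969 to deductible, leaving £8307; 20% of £8307 = £1661.40. Patient pays £4630.40; OOP now £4630.40.
Claim 2 (£11975): deductible already satisfied, so patient's share is 20% × £11975 = £2395. Patient owes £2395 (running OOP £7025.40).
Claim 3 (£599): deductible met; 20% of £599 = £119.80. Patient pays £119.80; OOP now £7145.20.

£119.80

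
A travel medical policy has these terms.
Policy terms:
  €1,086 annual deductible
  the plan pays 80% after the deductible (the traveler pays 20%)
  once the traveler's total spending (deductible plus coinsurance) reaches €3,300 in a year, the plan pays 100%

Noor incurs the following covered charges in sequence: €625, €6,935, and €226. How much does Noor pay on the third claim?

Claim 1 — €625: entire amount goes to the deductible. Traveler pays €625; OOP now €625.
Claim 2 — €6,935: €461 finishes the deductible; €6,474 goes to coinsurance; coinsurance €6,474 × 20% = €1,294.80. Traveler owes €1,755.80 (running OOP €2,380.80).
Claim 3 — €226: deductible already satisfied, so traveler's share is 20% × €226 = €45.20. Cost to traveler: €45.20. OOP to date €2,426.

€45.20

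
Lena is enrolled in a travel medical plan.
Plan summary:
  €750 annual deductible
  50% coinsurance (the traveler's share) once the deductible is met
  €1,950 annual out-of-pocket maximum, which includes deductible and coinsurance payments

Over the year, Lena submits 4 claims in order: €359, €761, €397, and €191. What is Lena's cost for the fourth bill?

Bill 1, €359: fully absorbed by the deductible. Cost to traveler: €359. OOP to date €359.
Bill 2, €761: deductible takes €391, €370 remains; traveler's 50% is €185. Traveler owes €576 (running OOP €935).
Bill 3, €397: deductible met; 50% of €397 = €198.50. Cost to traveler: €198.50. OOP to date €1,133.50.
Bill 4, €191: deductible met; 50% of €191 = €95.50. Cost to traveler: €95.50. OOP to date €1,229.

€95.50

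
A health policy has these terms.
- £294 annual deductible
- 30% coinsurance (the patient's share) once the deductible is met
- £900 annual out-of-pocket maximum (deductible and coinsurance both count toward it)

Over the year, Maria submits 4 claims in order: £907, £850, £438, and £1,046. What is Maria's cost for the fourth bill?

£35.70

Claim 1 — £907: £294 to deductible, leaving £613; patient's 30% is £183.90. Patient pays £477.90; OOP now £477.90.
Claim 2 — £850: 30% coinsurance on £850 = £255. Patient pays £255; OOP now £732.90.
Claim 3 — £438: 30% coinsurance on £438 = £131.40. Patient owes £131.40 (running OOP £864.30).
Claim 4 — £1,046: deductible already satisfied, so patient's share is 30% × £1,046 = £313.80. That would push OOP to £1,178.10, over the £900 cap, so patient pays £900 − £864.30 = £35.70.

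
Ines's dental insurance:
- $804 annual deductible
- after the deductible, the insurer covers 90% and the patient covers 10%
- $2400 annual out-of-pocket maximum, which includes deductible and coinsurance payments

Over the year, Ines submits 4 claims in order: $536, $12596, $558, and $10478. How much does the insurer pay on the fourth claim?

Claim 1 ($536): entire amount goes to the deductible. Cost to patient: $536. OOP to date $536. Plan pays $536 − $536 = $0.
Claim 2 ($12596): $268 to deductible, leaving $12328; 10% of $12328 = $1232.80. Patient owes $1500.80 (running OOP $2036.80). Plan pays $12596 − $1500.80 = $11095.20.
Claim 3 ($558): 10% coinsurance on $558 = $55.80. Patient owes $55.80 (running OOP $2092.60). Plan pays $558 − $55.80 = $502.20.
Claim 4 ($10478): deductible met; 10% of $10478 = $1047.80. That would push OOP to $3140.40, over the $2400 cap, so patient pays $2400 − $2092.60 = $307.40. Plan pays $10478 − $307.40 = $10170.60.

$10170.60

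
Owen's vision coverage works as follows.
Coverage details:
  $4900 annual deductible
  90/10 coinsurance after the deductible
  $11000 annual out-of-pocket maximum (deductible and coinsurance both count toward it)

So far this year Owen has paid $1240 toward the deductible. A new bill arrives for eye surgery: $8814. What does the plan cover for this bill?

$4638.60

Deductible still to meet: $4900 − $1240 = $3660.
After the $3660 deductible portion, $8814 − $3660 = $5154 is subject to coinsurance.
Coinsurance: $5154 × 10% = $515.40.
Member responsibility before any cap: $3660 + $515.40 = $4175.40.
Total out-of-pocket so far would be $1240 + $4175.40 = $5415.40, below the $11000 cap — no reduction.
The plan picks up $8814 − $4175.40 = $4638.60.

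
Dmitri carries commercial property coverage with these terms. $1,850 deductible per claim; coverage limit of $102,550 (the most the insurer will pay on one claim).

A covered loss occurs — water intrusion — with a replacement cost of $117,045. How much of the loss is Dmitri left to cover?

Less the $1,850 deductible: $117,045 − $1,850 = $115,195.
The $102,550 per-incident cap binds; insurer pays $102,550.
Out of pocket: $117,045 − $102,550 = $14,495.

$14,495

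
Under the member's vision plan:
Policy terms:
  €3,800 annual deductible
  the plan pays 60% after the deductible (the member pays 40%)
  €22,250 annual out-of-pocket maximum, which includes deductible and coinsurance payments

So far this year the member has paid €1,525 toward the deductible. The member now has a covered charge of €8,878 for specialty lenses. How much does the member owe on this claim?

€1,525 of the €3,800 deductible is already met, leaving €2,275.
The remaining €6,603 (= €8,878 − €2,275) moves to coinsurance.
Coinsurance: €6,603 × 40% = €2,641.20.
Member responsibility before any cap: €2,275 + €2,641.20 = €4,916.20.
Total out-of-pocket so far would be €1,525 + €4,916.20 = €6,441.20, below the €22,250 cap — no reduction.

€4,916.20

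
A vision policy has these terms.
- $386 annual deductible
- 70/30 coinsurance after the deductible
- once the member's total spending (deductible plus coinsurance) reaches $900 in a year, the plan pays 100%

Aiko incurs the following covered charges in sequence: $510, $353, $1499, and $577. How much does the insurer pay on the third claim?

$1128.10

Bill 1, $510: deductible takes $386, $124 remains; member's 30% is $37.20. Member owes $423.20 (running OOP $423.20). Insurer: $510 − $423.20 = $86.80.
Bill 2, $353: deductible already satisfied, so member's share is 30% × $353 = $105.90. Cost to member: $105.90. OOP to date $529.10. Plan pays $353 − $105.90 = $247.10.
Bill 3, $1499: 30% coinsurance on $1499 = $449.70. Adding that to $529.10 gives $978.80, past the $900 cap; member pays only $900 − $529.10 = $370.90. Plan pays $1499 − $370.90 = $1128.10.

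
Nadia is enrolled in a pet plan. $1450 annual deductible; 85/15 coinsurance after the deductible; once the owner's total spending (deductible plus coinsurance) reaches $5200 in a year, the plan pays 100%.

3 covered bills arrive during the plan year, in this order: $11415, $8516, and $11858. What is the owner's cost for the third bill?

#1 ($11415): $1450 to deductible, leaving $9965; 15% of $9965 = $1494.75. Owner pays $2944.75; OOP now $2944.75.
#2 ($8516): deductible met; 15% of $8516 = $1277.40. Owner pays $1277.40; OOP now $4222.15.
#3 ($11858): 15% coinsurance on $11858 = $1778.70. Adding that to $4222.15 gives $6000.85, past the $5200 cap; owner pays only $5200 − $4222.15 = $977.85.

$977.85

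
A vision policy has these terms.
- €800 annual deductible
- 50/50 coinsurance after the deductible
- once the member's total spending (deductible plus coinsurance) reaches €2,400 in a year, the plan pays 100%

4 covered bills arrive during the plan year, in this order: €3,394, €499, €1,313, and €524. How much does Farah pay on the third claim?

€53.50

#1 (€3,394): €800 finishes the deductible; €2,594 goes to coinsurance; member's 50% is €1,297. Cost to member: €2,097. OOP to date €2,097.
#2 (€499): deductible met; 50% of €499 = €249.50. Member owes €249.50 (running OOP €2,346.50).
#3 (€1,313): deductible already satisfied, so member's share is 50% × €1,313 = €656.50. That would push OOP to €3,003, over the €2,400 cap, so member pays €2,400 − €2,346.50 = €53.50.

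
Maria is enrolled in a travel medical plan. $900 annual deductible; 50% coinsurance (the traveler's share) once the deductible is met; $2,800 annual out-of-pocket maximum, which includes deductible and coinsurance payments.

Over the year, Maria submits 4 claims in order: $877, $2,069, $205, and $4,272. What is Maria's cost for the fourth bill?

$774.50

Claim 1 — $877: fully absorbed by the deductible. Cost to traveler: $877. OOP to date $877.
Claim 2 — $2,069: deductible takes $23, $2,046 remains; 50% of $2,046 = $1,023. Traveler owes $1,046 (running OOP $1,923).
Claim 3 — $205: 50% coinsurance on $205 = $102.50. Traveler owes $102.50 (running OOP $2,025.50).
Claim 4 — $4,272: deductible already satisfied, so traveler's share is 50% × $4,272 = $2,136. That would push OOP to $4,161.50, over the $2,800 cap, so traveler pays $2,800 − $2,025.50 = $774.50.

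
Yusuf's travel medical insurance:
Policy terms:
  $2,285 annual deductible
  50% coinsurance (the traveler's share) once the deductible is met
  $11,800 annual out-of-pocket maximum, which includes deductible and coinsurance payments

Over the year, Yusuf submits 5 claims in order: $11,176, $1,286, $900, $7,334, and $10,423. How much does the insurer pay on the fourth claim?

$3,667

Claim 1 — $11,176: deductible takes $2,285, $8,891 remains; coinsurance $8,891 × 50% = $4,445.50. Traveler pays $6,730.50; OOP now $6,730.50. Insurer: $11,176 − $6,730.50 = $4,445.50.
Claim 2 — $1,286: deductible already satisfied, so traveler's share is 50% × $1,286 = $643. Traveler owes $643 (running OOP $7,373.50). Plan pays $1,286 − $643 = $643.
Claim 3 — $900: deductible met; 50% of $900 = $450. Traveler owes $450 (running OOP $7,823.50). Insurer: $900 − $450 = $450.
Claim 4 — $7,334: 50% coinsurance on $7,334 = $3,667. Cost to traveler: $3,667. OOP to date $11,490.50. Insurer: $7,334 − $3,667 = $3,667.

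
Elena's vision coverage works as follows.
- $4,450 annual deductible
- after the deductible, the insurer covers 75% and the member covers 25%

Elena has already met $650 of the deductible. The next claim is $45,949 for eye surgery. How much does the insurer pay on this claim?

$31,611.75

Deductible still to meet: $4,450 − $650 = $3,800.
The remaining $42,149 (= $45,949 − $3,800) moves to coinsurance.
25% of $42,149 = $10,537.25 falls to the member.
Member responsibility: $3,800 + $10,537.25 = $14,337.25.
The insurer covers the remainder: $45,949 − $14,337.25 = $31,611.75.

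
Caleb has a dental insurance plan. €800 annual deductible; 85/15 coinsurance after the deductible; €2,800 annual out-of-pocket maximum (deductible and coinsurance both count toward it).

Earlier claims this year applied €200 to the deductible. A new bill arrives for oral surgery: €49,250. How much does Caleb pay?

€2,600

€200 of the €800 deductible is already met, leaving €600.
The remaining €48,650 (= €49,250 − €600) moves to coinsurance.
Coinsurance: €48,650 × 15% = €7,297.50.
Patient responsibility before any cap: €600 + €7,297.50 = €7,897.50.
That would bring total out-of-pocket to €8,097.50, past the €2,800 cap. The patient is capped at €2,800 − €200 = €2,600 on this claim.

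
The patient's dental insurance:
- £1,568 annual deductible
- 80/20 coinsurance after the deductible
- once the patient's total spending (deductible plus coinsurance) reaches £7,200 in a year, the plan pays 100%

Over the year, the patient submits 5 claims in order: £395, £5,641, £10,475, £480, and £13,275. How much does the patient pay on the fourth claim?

Claim 1 (£395): all of it applies to the deductible. Patient owes £395 (running OOP £395).
Claim 2 (£5,641): deductible takes £1,173, £4,468 remains; 20% of £4,468 = £893.60. Cost to patient: £2,066.60. OOP to date £2,461.60.
Claim 3 (£10,475): deductible met; 20% of £10,475 = £2,095. Cost to patient: £2,095. OOP to date £4,556.60.
Claim 4 (£480): deductible already satisfied, so patient's share is 20% × £480 = £96. Patient owes £96 (running OOP £4,652.60).

£96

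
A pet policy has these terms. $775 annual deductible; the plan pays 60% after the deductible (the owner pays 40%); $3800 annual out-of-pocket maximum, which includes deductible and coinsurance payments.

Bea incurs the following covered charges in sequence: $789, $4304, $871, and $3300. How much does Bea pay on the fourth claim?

$949.40

#1 ($789): $775 to deductible, leaving $14; coinsurance $14 × 40% = $5.60. Owner owes $780.60 (running OOP $780.60).
#2 ($4304): 40% coinsurance on $4304 = $1721.60. Owner owes $1721.60 (running OOP $2502.20).
#3 ($871): deductible met; 40% of $871 = $348.40. Owner owes $348.40 (running OOP $2850.60).
#4 ($3300): deductible met; 40% of $3300 = $1320. Adding that to $2850.60 gives $4170.60, past the $3800 cap; owner pays only $3800 − $2850.60 = $949.40.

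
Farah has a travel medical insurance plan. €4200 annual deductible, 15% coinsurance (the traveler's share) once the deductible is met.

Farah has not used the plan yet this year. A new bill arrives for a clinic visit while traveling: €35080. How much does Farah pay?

Nothing has been paid toward the €4200 deductible, so the first €4200 of this charge is applied there.
After the €4200 deductible portion, €35080 − €4200 = €30880 is subject to coinsurance.
Coinsurance: €30880 × 15% = €4632.
That puts the traveler's cost at €4200 + €4632 = €8832.

€8832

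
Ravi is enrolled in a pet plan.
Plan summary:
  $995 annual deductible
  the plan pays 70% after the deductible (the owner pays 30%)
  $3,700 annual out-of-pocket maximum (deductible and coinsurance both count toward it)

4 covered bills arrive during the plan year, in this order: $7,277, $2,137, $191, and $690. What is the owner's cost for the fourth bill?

Claim 1 — $7,277: $995 to deductible, leaving $6,282; coinsurance $6,282 × 30% = $1,884.60. Cost to owner: $2,879.60. OOP to date $2,879.60.
Claim 2 — $2,137: 30% coinsurance on $2,137 = $641.10. Owner pays $641.10; OOP now $3,520.70.
Claim 3 — $191: deductible met; 30% of $191 = $57.30. Owner owes $57.30 (running OOP $3,578).
Claim 4 — $690: deductible met; 30% of $690 = $207. That would push OOP to $3,785, over the $3,700 cap, so owner pays $3,700 − $3,578 = $122.

$122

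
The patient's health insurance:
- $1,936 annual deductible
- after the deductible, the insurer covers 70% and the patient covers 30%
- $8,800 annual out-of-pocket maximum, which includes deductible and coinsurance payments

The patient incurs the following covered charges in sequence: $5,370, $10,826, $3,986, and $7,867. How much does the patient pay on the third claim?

Bill 1, $5,370: deductible takes $1,936, $3,434 remains; 30% of $3,434 = $1,030.20. Cost to patient: $2,966.20. OOP to date $2,966.20.
Bill 2, $10,826: deductible already satisfied, so patient's share is 30% × $10,826 = $3,247.80. Patient owes $3,247.80 (running OOP $6,214).
Bill 3, $3,986: deductible met; 30% of $3,986 = $1,195.80. Cost to patient: $1,195.80. OOP to date $7,409.80.

$1,195.80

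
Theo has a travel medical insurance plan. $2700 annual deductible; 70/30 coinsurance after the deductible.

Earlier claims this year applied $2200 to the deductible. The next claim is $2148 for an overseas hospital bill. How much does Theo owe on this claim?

Deductible still to meet: $2700 − $2200 = $500.
After the $500 deductible portion, $2148 − $500 = $1648 is subject to coinsurance.
Traveler's 30% share of $1648 is $494.40.
That puts the traveler's cost at $500 + $494.40 = $994.40.

$994.40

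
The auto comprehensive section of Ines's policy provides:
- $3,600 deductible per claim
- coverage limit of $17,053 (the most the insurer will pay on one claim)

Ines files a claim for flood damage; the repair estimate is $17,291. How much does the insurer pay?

Subtract the deductible: $17,291 − $3,600 = $13,691.
$13,691 is within the $17,053 limit, so the insurer pays $13,691.

$13,691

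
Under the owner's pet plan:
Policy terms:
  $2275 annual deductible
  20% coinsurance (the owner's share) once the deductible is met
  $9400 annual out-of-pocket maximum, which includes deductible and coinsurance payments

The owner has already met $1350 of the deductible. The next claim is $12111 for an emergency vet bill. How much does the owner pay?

$3162.20

$1350 of the $2275 deductible is already met, leaving $925.
After the $925 deductible portion, $12111 − $925 = $11186 is subject to coinsurance.
20% of $11186 = $2237.20 falls to the owner.
Owner responsibility before any cap: $925 + $2237.20 = $3162.20.
Cumulative spending $1350 + $3162.20 = $4512.20 stays under the $9400 maximum.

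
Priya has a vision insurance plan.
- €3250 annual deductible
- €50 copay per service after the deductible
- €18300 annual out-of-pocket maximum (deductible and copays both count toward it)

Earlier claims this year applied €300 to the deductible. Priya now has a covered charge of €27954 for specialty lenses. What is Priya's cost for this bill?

Deductible still to meet: €3250 − €300 = €2950.
After the €2950 deductible portion, €27954 − €2950 = €25004 is subject to the copay.
Copay on this service: €50.
That puts the member's cost at €2950 + €50 = €3000 before any cap.
Total out-of-pocket so far would be €300 + €3000 = €3300, below the €18300 cap — no reduction.

€3000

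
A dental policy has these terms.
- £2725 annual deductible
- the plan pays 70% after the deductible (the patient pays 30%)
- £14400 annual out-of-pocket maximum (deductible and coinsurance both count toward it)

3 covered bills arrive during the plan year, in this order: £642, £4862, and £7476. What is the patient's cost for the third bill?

£2242.80

Bill 1, £642: all of it applies to the deductible. Cost to patient: £642. OOP to date £642.
Bill 2, £4862: deductible takes £2083, £2779 remains; 30% of £2779 = £833.70. Cost to patient: £2916.70. OOP to date £3558.70.
Bill 3, £7476: deductible already satisfied, so patient's share is 30% × £7476 = £2242.80. Cost to patient: £2242.80. OOP to date £5801.50.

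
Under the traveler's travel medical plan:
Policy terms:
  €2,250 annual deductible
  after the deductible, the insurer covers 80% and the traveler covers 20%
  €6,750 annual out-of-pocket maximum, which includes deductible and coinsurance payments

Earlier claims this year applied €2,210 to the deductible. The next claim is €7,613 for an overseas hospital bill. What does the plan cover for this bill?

€2,210 of the €2,250 deductible is already met, leaving €40.
That leaves €7,613 − €40 = €7,573 for coinsurance.
20% of €7,573 = €1,514.60 falls to the traveler.
That puts the traveler's cost at €40 + €1,514.60 = €1,554.60 before any cap.
Cumulative spending €2,210 + €1,554.60 = €3,764.60 stays under the €6,750 maximum.
Insurer pays the balance: €7,613 − €1,554.60 = €6,058.40.

€6,058.40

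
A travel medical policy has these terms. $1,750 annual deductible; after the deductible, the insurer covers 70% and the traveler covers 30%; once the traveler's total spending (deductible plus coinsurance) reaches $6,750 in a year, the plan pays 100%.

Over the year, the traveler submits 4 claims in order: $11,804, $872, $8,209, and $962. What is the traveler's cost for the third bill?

$1,722.20

#1 ($11,804): $1,750 finishes the deductible; $10,054 goes to coinsurance; coinsurance $10,054 × 30% = $3,016.20. Traveler pays $4,766.20; OOP now $4,766.20.
#2 ($872): 30% coinsurance on $872 = $261.60. Cost to traveler: $261.60. OOP to date $5,027.80.
#3 ($8,209): 30% coinsurance on $8,209 = $2,462.70. OOP would hit $7,490.50 > $6,750, so the cap limits the traveler to $6,750 − $5,027.80 = $1,722.20.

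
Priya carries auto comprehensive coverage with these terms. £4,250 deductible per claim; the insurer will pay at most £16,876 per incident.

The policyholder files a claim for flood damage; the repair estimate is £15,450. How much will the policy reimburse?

£11,200

Less the £4,250 deductible: £15,450 − £4,250 = £11,200.
That's under the £16,876 cap, so the insurer reimburses the full £11,200.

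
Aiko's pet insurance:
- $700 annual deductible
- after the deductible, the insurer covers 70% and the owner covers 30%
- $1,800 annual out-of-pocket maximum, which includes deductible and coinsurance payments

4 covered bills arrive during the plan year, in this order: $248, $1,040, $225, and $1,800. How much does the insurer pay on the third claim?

$157.50

Claim 1 ($248): all of it applies to the deductible. Owner pays $248; OOP now $248. Insurer: $248 − $248 = $0.
Claim 2 ($1,040): $452 to deductible, leaving $588; owner's 30% is $176.40. Owner pays $628.40; OOP now $876.40. Plan pays $1,040 − $628.40 = $411.60.
Claim 3 ($225): 30% coinsurance on $225 = $67.50. Owner owes $67.50 (running OOP $943.90). Insurer: $225 − $67.50 = $157.50.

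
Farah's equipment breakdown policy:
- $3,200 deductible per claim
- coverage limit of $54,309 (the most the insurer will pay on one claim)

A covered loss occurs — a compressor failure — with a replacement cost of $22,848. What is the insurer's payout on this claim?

$19,648

After the deductible, $22,848 − $3,200 = $19,648 remains.
That's under the $54,309 cap, so the insurer reimburses the full $19,648.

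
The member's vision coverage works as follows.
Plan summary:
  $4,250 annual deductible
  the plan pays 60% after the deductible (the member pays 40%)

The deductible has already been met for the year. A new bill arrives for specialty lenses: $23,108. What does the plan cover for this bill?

The deductible is already satisfied, so the full bill goes to coinsurance.
Member's 40% share of $23,108 is $9,243.20.
Insurer pays the balance: $23,108 − $9,243.20 = $13,864.80.

$13,864.80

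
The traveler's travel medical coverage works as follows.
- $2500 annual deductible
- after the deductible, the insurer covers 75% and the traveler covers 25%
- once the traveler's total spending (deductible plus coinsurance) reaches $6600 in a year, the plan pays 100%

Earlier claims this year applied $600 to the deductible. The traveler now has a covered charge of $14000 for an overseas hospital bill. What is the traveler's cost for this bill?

$4925

Deductible still to meet: $2500 − $600 = $1900.
That leaves $14000 − $1900 = $12100 for coinsurance.
Coinsurance: $12100 × 25% = $3025.
That puts the traveler's cost at $1900 + $3025 = $4925 before any cap.
Year-to-date out-of-pocket becomes $600 + $4925 = $5525, still under the $6600 maximum, so no cap applies.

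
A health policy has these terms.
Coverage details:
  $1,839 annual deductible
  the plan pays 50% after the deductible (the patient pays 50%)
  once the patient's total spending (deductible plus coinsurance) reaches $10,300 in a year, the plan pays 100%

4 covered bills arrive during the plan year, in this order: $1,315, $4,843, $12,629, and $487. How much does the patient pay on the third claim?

Claim 1 — $1,315: fully absorbed by the deductible. Cost to patient: $1,315. OOP to date $1,315.
Claim 2 — $4,843: $524 finishes the deductible; $4,319 goes to coinsurance; coinsurance $4,319 × 50% = $2,159.50. Patient owes $2,683.50 (running OOP $3,998.50).
Claim 3 — $12,629: deductible already satisfied, so patient's share is 50% × $12,629 = $6,314.50. Adding that to $3,998.50 gives $10,313, past the $10,300 cap; patient pays only $10,300 − $3,998.50 = $6,301.50.

$6,301.50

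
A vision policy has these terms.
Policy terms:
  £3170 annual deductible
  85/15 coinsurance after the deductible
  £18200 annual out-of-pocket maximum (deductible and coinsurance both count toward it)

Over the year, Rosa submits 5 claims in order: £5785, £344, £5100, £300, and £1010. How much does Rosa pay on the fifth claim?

£151.50

Bill 1, £5785: deductible takes £3170, £2615 remains; coinsurance £2615 × 15% = £392.25. Member pays £3562.25; OOP now £3562.25.
Bill 2, £344: deductible already satisfied, so member's share is 15% × £344 = £51.60. Member owes £51.60 (running OOP £3613.85).
Bill 3, £5100: deductible already satisfied, so member's share is 15% × £5100 = £765. Member owes £765 (running OOP £4378.85).
Bill 4, £300: deductible met; 15% of £300 = £45. Member owes £45 (running OOP £4423.85).
Bill 5, £1010: deductible met; 15% of £1010 = £151.50. Cost to member: £151.50. OOP to date £4575.35.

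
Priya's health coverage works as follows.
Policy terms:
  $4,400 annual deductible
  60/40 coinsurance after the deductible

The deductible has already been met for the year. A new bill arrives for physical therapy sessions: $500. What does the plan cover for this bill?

With the deductible met, the entire $500 is subject to coinsurance.
Coinsurance: $500 × 40% = $200.
The plan picks up $500 − $200 = $300.

$300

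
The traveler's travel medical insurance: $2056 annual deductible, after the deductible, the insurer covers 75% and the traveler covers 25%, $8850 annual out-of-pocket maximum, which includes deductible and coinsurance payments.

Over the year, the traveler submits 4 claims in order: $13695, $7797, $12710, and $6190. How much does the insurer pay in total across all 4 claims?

$31542

Bill 1, $13695: $2056 finishes the deductible; $11639 goes to coinsurance; coinsurance $11639 × 25% = $2909.75. Traveler owes $4965.75 (running OOP $4965.75). Plan pays $13695 − $4965.75 = $8729.25.
Bill 2, $7797: deductible already satisfied, so traveler's share is 25% × $7797 = $1949.25. Cost to traveler: $1949.25. OOP to date $6915. Insurer: $7797 − $1949.25 = $5847.75.
Bill 3, $12710: 25% coinsurance on $12710 = $3177.50. OOP would hit $10092.50 > $8850, so the cap limits the traveler to $8850 − $6915 = $1935. Plan pays $12710 − $1935 = $10775.
Bill 4, $6190: 25% coinsurance on $6190 = $1547.50. That would push OOP to $10397.50, over the $8850 cap, so traveler pays $8850 − $8850 = $0. Insurer: $6190 − $0 = $6190.
Insurer total = bills − traveler's total = $40392 − $8850 = $31542.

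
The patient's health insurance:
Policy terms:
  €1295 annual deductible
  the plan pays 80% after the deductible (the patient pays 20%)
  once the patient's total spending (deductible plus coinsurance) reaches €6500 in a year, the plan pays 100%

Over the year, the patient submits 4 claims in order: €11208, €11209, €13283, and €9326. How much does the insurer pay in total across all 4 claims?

Bill 1, €11208: deductible takes €1295, €9913 remains; patient's 20% is €1982.60. Patient owes €3277.60 (running OOP €3277.60). Plan pays €11208 − €3277.60 = €7930.40.
Bill 2, €11209: 20% coinsurance on €11209 = €2241.80. Patient owes €2241.80 (running OOP €5519.40). Insurer: €11209 − €2241.80 = €8967.20.
Bill 3, €13283: deductible already satisfied, so patient's share is 20% × €13283 = €2656.60. Adding that to €5519.40 gives €8176, past the €6500 cap; patient pays only €6500 − €5519.40 = €980.60. Insurer: €13283 − €980.60 = €12302.40.
Bill 4, €9326: deductible already satisfied, so patient's share is 20% × €9326 = €1865.20. OOP would hit €8365.20 > €6500, so the cap limits the patient to €6500 − €6500 = €0. Plan pays €9326 − €0 = €9326.
Insurer total: €7930.40 + €8967.20 + €12302.40 + €9326 = €38526.

€38526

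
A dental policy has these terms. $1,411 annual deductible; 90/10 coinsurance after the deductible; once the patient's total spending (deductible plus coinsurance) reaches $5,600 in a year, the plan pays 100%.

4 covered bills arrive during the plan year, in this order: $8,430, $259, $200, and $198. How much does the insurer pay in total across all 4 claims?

Claim 1 ($8,430): $1,411 to deductible, leaving $7,019; patient's 10% is $701.90. Patient pays $2,112.90; OOP now $2,112.90. Plan pays $8,430 − $2,112.90 = $6,317.10.
Claim 2 ($259): deductible already satisfied, so patient's share is 10% × $259 = $25.90. Patient pays $25.90; OOP now $2,138.80. Insurer: $259 − $25.90 = $233.10.
Claim 3 ($200): deductible met; 10% of $200 = $20. Patient pays $20; OOP now $2,158.80. Plan pays $200 − $20 = $180.
Claim 4 ($198): deductible met; 10% of $198 = $19.80. Patient pays $19.80; OOP now $2,178.60. Plan pays $198 − $19.80 = $178.20.
Insurer total = bills − patient's total = $9,087 − $2,178.60 = $6,908.40.

$6,908.40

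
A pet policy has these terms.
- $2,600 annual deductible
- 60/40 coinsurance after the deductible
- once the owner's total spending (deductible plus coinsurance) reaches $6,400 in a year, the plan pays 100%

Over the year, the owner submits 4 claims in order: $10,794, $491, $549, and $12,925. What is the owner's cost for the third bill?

#1 ($10,794): $2,600 finishes the deductible; $8,194 goes to coinsurance; 40% of $8,194 = $3,277.60. Cost to owner: $5,877.60. OOP to date $5,877.60.
#2 ($491): deductible met; 40% of $491 = $196.40. Owner owes $196.40 (running OOP $6,074).
#3 ($549): 40% coinsurance on $549 = $219.60. Owner pays $219.60; OOP now $6,293.60.

$219.60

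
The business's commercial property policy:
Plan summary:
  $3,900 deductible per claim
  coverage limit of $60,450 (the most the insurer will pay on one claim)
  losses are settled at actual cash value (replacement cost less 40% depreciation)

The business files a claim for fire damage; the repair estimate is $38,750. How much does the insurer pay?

Depreciate 40%: the covered value is $38,750 × 0.6 = $23,250.
Subtract the deductible: $23,250 − $3,900 = $19,350.
$19,350 is within the $60,450 limit, so the insurer pays $19,350.

$19,350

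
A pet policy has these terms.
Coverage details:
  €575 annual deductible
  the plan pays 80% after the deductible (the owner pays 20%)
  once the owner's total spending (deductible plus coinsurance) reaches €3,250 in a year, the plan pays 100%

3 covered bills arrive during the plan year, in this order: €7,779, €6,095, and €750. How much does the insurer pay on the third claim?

€734.80

#1 (€7,779): €575 finishes the deductible; €7,204 goes to coinsurance; coinsurance €7,204 × 20% = €1,440.80. Owner owes €2,015.80 (running OOP €2,015.80). Insurer: €7,779 − €2,015.80 = €5,763.20.
#2 (€6,095): deductible met; 20% of €6,095 = €1,219. Owner pays €1,219; OOP now €3,234.80. Insurer: €6,095 − €1,219 = €4,876.
#3 (€750): deductible already satisfied, so owner's share is 20% × €750 = €150. That would push OOP to €3,384.80, over the €3,250 cap, so owner pays €3,250 − €3,234.80 = €15.20. Insurer: €750 − €15.20 = €734.80.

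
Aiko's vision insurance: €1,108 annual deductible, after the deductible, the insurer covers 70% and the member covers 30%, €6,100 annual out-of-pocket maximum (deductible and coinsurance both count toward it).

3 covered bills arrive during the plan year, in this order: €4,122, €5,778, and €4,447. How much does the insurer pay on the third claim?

Claim 1 (€4,122): €1,108 to deductible, leaving €3,014; 30% of €3,014 = €904.20. Member owes €2,012.20 (running OOP €2,012.20). Insurer: €4,122 − €2,012.20 = €2,109.80.
Claim 2 (€5,778): deductible already satisfied, so member's share is 30% × €5,778 = €1,733.40. Member owes €1,733.40 (running OOP €3,745.60). Insurer: €5,778 − €1,733.40 = €4,044.60.
Claim 3 (€4,447): deductible met; 30% of €4,447 = €1,334.10. Cost to member: €1,334.10. OOP to date €5,079.70. Insurer: €4,447 − €1,334.10 = €3,112.90.

€3,112.90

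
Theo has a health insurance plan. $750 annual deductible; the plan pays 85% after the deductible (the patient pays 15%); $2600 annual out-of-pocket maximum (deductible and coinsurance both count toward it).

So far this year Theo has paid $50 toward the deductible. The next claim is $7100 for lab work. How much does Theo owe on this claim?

$1660

Remaining deductible: $750 − $50 = $700.
The remaining $6400 (= $7100 − $700) moves to coinsurance.
15% of $6400 = $960 falls to the patient.
Patient responsibility before any cap: $700 + $960 = $1660.
Year-to-date out-of-pocket becomes $50 + $1660 = $1710, still under the $2600 maximum, so no cap applies.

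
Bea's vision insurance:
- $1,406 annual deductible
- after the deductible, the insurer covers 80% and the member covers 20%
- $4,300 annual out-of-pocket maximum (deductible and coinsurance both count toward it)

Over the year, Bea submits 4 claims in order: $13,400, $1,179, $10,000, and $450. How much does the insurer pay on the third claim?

$9,740.60

Claim 1 ($13,400): $1,406 finishes the deductible; $11,994 goes to coinsurance; 20% of $11,994 = $2,398.80. Member owes $3,804.80 (running OOP $3,804.80). Insurer: $13,400 − $3,804.80 = $9,595.20.
Claim 2 ($1,179): deductible already satisfied, so member's share is 20% × $1,179 = $235.80. Member owes $235.80 (running OOP $4,040.60). Plan pays $1,179 − $235.80 = $943.20.
Claim 3 ($10,000): 20% coinsurance on $10,000 = $2,000. That would push OOP to $6,040.60, over the $4,300 cap, so member pays $4,300 − $4,040.60 = $259.40. Plan pays $10,000 − $259.40 = $9,740.60.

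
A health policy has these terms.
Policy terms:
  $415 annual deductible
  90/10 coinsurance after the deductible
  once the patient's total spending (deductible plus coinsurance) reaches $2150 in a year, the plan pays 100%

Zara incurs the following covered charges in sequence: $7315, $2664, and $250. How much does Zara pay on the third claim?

#1 ($7315): $415 finishes the deductible; $6900 goes to coinsurance; coinsurance $6900 × 10% = $690. Patient pays $1105; OOP now $1105.
#2 ($2664): deductible met; 10% of $2664 = $266.40. Cost to patient: $266.40. OOP to date $1371.40.
#3 ($250): deductible met; 10% of $250 = $25. Cost to patient: $25. OOP to date $1396.40.

$25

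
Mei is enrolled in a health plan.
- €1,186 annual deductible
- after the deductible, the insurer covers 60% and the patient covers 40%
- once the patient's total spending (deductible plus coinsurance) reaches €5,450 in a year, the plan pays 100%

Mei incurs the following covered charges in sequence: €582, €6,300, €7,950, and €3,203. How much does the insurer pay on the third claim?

€5,964.40

Claim 1 — €582: fully absorbed by the deductible. Patient pays €582; OOP now €582. Insurer: €582 − €582 = €0.
Claim 2 — €6,300: €604 to deductible, leaving €5,696; coinsurance €5,696 × 40% = €2,278.40. Cost to patient: €2,882.40. OOP to date €3,464.40. Insurer: €6,300 − €2,882.40 = €3,417.60.
Claim 3 — €7,950: 40% coinsurance on €7,950 = €3,180. Adding that to €3,464.40 gives €6,644.40, past the €5,450 cap; patient pays only €5,450 − €3,464.40 = €1,985.60. Plan pays €7,950 − €1,985.60 = €5,964.40.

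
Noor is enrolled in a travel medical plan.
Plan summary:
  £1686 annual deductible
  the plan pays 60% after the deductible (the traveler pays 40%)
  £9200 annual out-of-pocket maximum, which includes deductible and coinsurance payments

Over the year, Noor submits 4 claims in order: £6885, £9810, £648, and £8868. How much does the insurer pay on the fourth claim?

Bill 1, £6885: £1686 to deductible, leaving £5199; coinsurance £5199 × 40% = £2079.60. Traveler pays £3765.60; OOP now £3765.60. Plan pays £6885 − £3765.60 = £3119.40.
Bill 2, £9810: deductible met; 40% of £9810 = £3924. Cost to traveler: £3924. OOP to date £7689.60. Plan pays £9810 − £3924 = £5886.
Bill 3, £648: 40% coinsurance on £648 = £259.20. Cost to traveler: £259.20. OOP to date £7948.80. Plan pays £648 − £259.20 = £388.80.
Bill 4, £8868: 40% coinsurance on £8868 = £3547.20. OOP would hit £11496 > £9200, so the cap limits the traveler to £9200 − £7948.80 = £1251.20. Plan pays £8868 − £1251.20 = £7616.80.

£7616.80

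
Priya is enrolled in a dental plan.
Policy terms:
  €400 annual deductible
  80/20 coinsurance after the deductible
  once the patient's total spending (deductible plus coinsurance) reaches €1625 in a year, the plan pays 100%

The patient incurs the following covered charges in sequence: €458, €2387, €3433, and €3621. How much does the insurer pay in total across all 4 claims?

Bill 1, €458: deductible takes €400, €58 remains; 20% of €58 = €11.60. Patient pays €411.60; OOP now €411.60. Insurer: €458 − €411.60 = €46.40.
Bill 2, €2387: 20% coinsurance on €2387 = €477.40. Patient pays €477.40; OOP now €889. Insurer: €2387 − €477.40 = €1909.60.
Bill 3, €3433: 20% coinsurance on €3433 = €686.60. Patient owes €686.60 (running OOP €1575.60). Plan pays €3433 − €686.60 = €2746.40.
Bill 4, €3621: deductible already satisfied, so patient's share is 20% × €3621 = €724.20. That would push OOP to €2299.80, over the €1625 cap, so patient pays €1625 − €1575.60 = €49.40. Insurer: €3621 − €49.40 = €3571.60.
Insurer total: €46.40 + €1909.60 + €2746.40 + €3571.60 = €8274.

€8274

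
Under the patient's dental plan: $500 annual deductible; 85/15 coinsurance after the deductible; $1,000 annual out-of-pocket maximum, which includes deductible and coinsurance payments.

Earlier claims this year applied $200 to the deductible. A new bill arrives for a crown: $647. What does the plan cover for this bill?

Deductible still to meet: $500 − $200 = $300.
The remaining $347 (= $647 − $300) moves to coinsurance.
15% of $347 = $52.05 falls to the patient.
That puts the patient's cost at $300 + $52.05 = $352.05 before any cap.
Year-to-date out-of-pocket becomes $200 + $352.05 = $552.05, still under the $1,000 maximum, so no cap applies.
The insurer covers the remainder: $647 − $352.05 = $294.95.

$294.95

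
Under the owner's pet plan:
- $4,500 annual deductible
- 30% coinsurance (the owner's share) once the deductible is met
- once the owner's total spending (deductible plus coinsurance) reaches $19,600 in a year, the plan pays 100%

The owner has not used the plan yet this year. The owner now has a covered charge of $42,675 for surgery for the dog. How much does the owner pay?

Nothing has been paid toward the $4,500 deductible, so the first $4,500 of this charge is applied there.
That leaves $42,675 − $4,500 = $38,175 for coinsurance.
Coinsurance: $38,175 × 30% = $11,452.50.
Owner responsibility before any cap: $4,500 + $11,452.50 = $15,952.50.
Total out-of-pocket so far would be $0 + $15,952.50 = $15,952.50, below the $19,600 cap — no reduction.

$15,952.50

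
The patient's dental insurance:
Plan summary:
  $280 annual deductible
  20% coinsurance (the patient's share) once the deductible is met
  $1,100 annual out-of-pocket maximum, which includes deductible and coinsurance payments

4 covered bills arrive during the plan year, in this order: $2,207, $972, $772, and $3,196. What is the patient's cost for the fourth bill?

$85.80

Bill 1, $2,207: deductible takes $280, $1,927 remains; patient's 20% is $385.40. Patient pays $665.40; OOP now $665.40.
Bill 2, $972: 20% coinsurance on $972 = $194.40. Cost to patient: $194.40. OOP to date $859.80.
Bill 3, $772: deductible met; 20% of $772 = $154.40. Cost to patient: $154.40. OOP to date $1,014.20.
Bill 4, $3,196: deductible already satisfied, so patient's share is 20% × $3,196 = $639.20. OOP would hit $1,653.40 > $1,100, so the cap limits the patient to $1,100 − $1,014.20 = $85.80.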